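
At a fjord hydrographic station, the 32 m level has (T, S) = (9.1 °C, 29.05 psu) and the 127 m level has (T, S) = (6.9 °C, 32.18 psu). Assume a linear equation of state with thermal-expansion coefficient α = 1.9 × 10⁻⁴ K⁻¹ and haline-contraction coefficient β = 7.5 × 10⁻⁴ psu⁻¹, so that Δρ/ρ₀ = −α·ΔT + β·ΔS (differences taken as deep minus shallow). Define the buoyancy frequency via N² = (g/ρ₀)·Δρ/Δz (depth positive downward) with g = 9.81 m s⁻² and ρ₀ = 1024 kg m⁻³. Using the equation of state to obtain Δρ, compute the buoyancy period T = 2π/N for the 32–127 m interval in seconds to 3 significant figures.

372 s

ΔT = -2.2 K, ΔS = +3.13 psu (deep − shallow).
Δρ/ρ₀ = −αΔT + βΔS = 4.18 × 10⁻⁴ + 2.3475 × 10⁻³ = 2.7655 × 10⁻³, so Δρ ≈ 2.832 kg m⁻³.
N² = (g/ρ₀)·Δρ/Δz = g·(Δρ/ρ₀)/Δz = 9.81 × 2.7655 × 10⁻³ / 95 = 2.8557 × 10⁻⁴ s⁻².
N = √(2.8557 × 10⁻⁴) = 0.016899 rad s⁻¹ → T = 2π/N = 371.81 s ≈ 372 s.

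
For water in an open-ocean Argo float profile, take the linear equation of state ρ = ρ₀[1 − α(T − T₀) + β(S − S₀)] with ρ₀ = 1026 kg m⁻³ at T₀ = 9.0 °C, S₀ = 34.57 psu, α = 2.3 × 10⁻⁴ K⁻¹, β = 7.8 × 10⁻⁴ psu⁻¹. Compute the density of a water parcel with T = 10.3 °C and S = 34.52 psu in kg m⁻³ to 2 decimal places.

T − T₀ = +1.3 K, S − S₀ = -0.05 psu.
Bracket = 1 − α·(+1.3) + β·(-0.05) = 1 + (-3.38 × 10⁻⁴) = 0.9996620.
ρ = 1026 × 0.9996620 = 1025.65 kg m⁻³.

1025.65 kg m⁻³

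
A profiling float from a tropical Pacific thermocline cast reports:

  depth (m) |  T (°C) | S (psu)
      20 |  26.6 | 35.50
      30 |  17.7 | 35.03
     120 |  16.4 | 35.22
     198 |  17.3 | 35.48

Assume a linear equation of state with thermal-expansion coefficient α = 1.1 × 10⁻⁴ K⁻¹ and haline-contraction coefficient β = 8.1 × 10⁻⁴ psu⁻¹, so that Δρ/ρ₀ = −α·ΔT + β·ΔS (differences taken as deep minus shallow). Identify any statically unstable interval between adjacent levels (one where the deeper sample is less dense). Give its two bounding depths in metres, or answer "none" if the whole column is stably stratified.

none

Evaluate Δρ/ρ₀ = −αΔT + βΔS across each adjacent pair:
  20–30 m: −αΔT+βΔS = −(1.1 × 10⁻⁴)(-8.9)+(8.1 × 10⁻⁴)(-0.47) = 6.0 × 10⁻⁴ → stable
  30–120 m: −αΔT+βΔS = −(1.1 × 10⁻⁴)(-1.3)+(8.1 × 10⁻⁴)(+0.19) = 3.0 × 10⁻⁴ → stable
  120–198 m: −αΔT+βΔS = −(1.1 × 10⁻⁴)(+0.9)+(8.1 × 10⁻⁴)(+0.26) = 1.1 × 10⁻⁴ → stable
Every interval has Δρ > 0: the column is stably stratified throughout.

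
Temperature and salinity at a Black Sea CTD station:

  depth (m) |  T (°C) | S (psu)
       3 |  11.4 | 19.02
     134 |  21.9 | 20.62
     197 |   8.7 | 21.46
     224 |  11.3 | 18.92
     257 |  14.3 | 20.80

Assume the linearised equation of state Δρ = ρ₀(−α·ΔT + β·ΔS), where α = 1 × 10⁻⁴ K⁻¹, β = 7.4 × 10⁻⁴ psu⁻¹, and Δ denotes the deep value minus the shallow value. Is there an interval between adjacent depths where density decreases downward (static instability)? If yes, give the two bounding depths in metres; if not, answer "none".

Evaluate Δρ/ρ₀ = −αΔT + βΔS across each adjacent pair:
  3–134 m: −αΔT+βΔS = −(1 × 10⁻⁴)(+10.5)+(7.4 × 10⁻⁴)(+1.60) = 1.3 × 10⁻⁴ → stable
  134–197 m: −αΔT+βΔS = −(1 × 10⁻⁴)(-13.2)+(7.4 × 10⁻⁴)(+0.84) = 1.9 × 10⁻³ → stable
  197–224 m: −αΔT+βΔS = −(1 × 10⁻⁴)(+2.6)+(7.4 × 10⁻⁴)(-2.54) = -2.1 × 10⁻³ → UNSTABLE
  224–257 m: −αΔT+βΔS = −(1 × 10⁻⁴)(+3.0)+(7.4 × 10⁻⁴)(+1.88) = 1.1 × 10⁻³ → stable
The 197–224 m interval has Δρ < 0: lighter water underlies denser water.

197–224 m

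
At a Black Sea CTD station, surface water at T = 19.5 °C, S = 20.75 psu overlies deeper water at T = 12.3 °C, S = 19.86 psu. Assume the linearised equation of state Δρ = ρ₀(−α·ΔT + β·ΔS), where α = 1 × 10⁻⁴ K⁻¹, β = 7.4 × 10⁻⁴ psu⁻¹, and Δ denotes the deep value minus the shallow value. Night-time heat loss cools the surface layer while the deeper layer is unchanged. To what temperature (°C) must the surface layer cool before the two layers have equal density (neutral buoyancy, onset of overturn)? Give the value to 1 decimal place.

18.9 °C

Neutral buoyancy requires Δρ = 0, i.e. −α(T_deep − T_surf′) + β(S_deep − S_surf) = 0.
T_surf′ = T_deep − (β/α)·ΔS = 12.3 − (7.4 × 10⁻⁴/1 × 10⁻⁴)·(-0.89) = 18.886 °C.
Cooling required: 19.5 − (18.886) = 0.614 °C.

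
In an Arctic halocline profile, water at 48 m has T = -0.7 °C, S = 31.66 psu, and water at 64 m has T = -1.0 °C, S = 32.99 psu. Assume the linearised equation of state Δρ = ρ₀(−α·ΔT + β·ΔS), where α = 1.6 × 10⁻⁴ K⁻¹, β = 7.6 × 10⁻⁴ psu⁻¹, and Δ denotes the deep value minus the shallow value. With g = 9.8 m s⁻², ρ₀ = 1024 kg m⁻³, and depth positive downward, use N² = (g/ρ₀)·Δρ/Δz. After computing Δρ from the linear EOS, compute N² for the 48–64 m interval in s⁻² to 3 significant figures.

ΔT = -0.3 K, ΔS = +1.33 psu (deep − shallow).
Δρ/ρ₀ = −αΔT + βΔS = 4.80 × 10⁻⁵ + 1.0108 × 10⁻³ = 1.0588 × 10⁻³, so Δρ ≈ 1.084 kg m⁻³.
N² = (g/ρ₀)·Δρ/Δz = g·(Δρ/ρ₀)/Δz = 9.8 × 1.0588 × 10⁻³ / 16 = 6.4852 × 10⁻⁴ s⁻² ≈ 6.49 × 10⁻⁴ s⁻².

6.49 × 10⁻⁴ s⁻²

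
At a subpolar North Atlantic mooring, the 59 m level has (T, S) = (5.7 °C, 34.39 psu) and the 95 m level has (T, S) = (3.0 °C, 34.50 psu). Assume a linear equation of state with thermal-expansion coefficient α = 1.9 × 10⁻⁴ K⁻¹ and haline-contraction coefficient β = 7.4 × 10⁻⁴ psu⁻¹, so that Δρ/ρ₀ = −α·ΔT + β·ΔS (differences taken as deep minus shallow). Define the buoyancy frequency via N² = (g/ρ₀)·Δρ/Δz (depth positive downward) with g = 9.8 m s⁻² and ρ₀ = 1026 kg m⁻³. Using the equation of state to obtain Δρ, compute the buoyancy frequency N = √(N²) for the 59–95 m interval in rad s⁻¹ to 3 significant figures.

ΔT = -2.7 K, ΔS = +0.11 psu (deep − shallow).
Δρ/ρ₀ = −αΔT + βΔS = 5.13 × 10⁻⁴ + 8.14 × 10⁻⁵ = 5.944 × 10⁻⁴, so Δρ ≈ 0.6099 kg m⁻³.
N² = (g/ρ₀)·Δρ/Δz = g·(Δρ/ρ₀)/Δz = 9.8 × 5.944 × 10⁻⁴ / 36 = 1.6181 × 10⁻⁴ s⁻².
N = √(1.6181 × 10⁻⁴) = 0.012720 rad s⁻¹ ≈ 0.0127 rad s⁻¹.

0.0127 rad s⁻¹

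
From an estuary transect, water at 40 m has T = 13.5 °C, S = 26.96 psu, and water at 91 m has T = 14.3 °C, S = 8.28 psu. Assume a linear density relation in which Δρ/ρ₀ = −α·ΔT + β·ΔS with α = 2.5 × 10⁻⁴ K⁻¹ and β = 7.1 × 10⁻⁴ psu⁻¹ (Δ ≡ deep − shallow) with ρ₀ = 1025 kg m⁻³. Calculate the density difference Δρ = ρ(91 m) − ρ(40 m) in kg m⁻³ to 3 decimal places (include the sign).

ΔT = +0.8 K, ΔS = -18.68 psu (deep − shallow).
Δρ/ρ₀ = −(2.5 × 10⁻⁴)(+0.8) + (7.1 × 10⁻⁴)(-18.68) = -0.0134628.
Δρ = 1025 × (-0.0134628) = -13.799 kg m⁻³.
Negative Δρ: lighter below, statically unstable.

-13.799 kg m⁻³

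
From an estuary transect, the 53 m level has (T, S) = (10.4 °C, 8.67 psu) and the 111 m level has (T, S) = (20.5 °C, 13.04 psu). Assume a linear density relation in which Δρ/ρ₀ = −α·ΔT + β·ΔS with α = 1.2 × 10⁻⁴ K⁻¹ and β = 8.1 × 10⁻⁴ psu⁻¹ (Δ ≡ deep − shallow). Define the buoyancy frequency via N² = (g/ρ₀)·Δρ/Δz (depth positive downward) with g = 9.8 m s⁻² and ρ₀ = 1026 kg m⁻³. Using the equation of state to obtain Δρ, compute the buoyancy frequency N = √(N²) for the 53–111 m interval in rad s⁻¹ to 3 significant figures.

ΔT = +10.1 K, ΔS = +4.37 psu (deep − shallow).
Δρ/ρ₀ = −αΔT + βΔS = -1.212 × 10⁻³ + 3.5397 × 10⁻³ = 2.3277 × 10⁻³, so Δρ ≈ 2.388 kg m⁻³.
N² = (g/ρ₀)·Δρ/Δz = g·(Δρ/ρ₀)/Δz = 9.8 × 2.3277 × 10⁻³ / 58 = 3.9330 × 10⁻⁴ s⁻².
N = √(3.9330 × 10⁻⁴) = 0.019832 rad s⁻¹ ≈ 0.0198 rad s⁻¹.

0.0198 rad s⁻¹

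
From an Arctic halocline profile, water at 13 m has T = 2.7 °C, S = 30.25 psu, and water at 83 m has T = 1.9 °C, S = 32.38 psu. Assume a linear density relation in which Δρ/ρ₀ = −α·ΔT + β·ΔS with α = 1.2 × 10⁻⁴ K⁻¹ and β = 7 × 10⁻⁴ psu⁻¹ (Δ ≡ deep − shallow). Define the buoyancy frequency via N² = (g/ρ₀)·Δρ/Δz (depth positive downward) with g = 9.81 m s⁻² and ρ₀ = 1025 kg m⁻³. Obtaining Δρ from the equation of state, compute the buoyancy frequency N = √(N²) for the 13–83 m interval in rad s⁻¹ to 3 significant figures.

ΔT = -0.8 K, ΔS = +2.13 psu (deep − shallow).
Δρ/ρ₀ = −αΔT + βΔS = 9.60 × 10⁻⁵ + 1.491 × 10⁻³ = 1.587 × 10⁻³, so Δρ ≈ 1.627 kg m⁻³.
N² = (g/ρ₀)·Δρ/Δz = g·(Δρ/ρ₀)/Δz = 9.81 × 1.587 × 10⁻³ / 70 = 2.2241 × 10⁻⁴ s⁻².
N = √(2.2241 × 10⁻⁴) = 0.014913 rad s⁻¹ ≈ 0.0149 rad s⁻¹.

0.0149 rad s⁻¹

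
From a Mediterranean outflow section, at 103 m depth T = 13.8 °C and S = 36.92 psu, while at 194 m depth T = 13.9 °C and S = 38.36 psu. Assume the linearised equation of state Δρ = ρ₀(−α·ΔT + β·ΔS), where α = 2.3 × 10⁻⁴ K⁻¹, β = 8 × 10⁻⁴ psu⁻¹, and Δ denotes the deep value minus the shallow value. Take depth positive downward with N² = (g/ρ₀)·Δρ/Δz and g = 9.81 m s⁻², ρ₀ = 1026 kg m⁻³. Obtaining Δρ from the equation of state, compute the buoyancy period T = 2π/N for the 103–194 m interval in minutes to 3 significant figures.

9.49 min

ΔT = +0.1 K, ΔS = +1.44 psu (deep − shallow).
Δρ/ρ₀ = −αΔT + βΔS = -2.30 × 10⁻⁵ + 1.152 × 10⁻³ = 1.129 × 10⁻³, so Δρ ≈ 1.158 kg m⁻³.
N² = (g/ρ₀)·Δρ/Δz = g·(Δρ/ρ₀)/Δz = 9.81 × 1.129 × 10⁻³ / 91 = 1.2171 × 10⁻⁴ s⁻².
N = √(1.2171 × 10⁻⁴) = 0.011032 rad s⁻¹ → T = 2π/N = 569.54 s = 9.4923 min ≈ 9.49 min.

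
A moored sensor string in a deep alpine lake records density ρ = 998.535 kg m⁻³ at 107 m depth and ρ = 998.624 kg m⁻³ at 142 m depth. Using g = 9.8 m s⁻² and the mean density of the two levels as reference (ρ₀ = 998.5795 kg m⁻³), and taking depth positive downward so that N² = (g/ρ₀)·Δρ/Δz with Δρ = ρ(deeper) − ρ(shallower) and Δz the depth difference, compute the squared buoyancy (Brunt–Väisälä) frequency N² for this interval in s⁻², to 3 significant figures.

Δρ = 998.624 − 998.535 = 0.089 kg m⁻³ over Δz = 142 − 107 = 35 m.
N² = (9.8/998.5795) × (0.089/35) = 2.4955 × 10⁻⁵ s⁻² ≈ 2.50 × 10⁻⁵ s⁻².

2.50 × 10⁻⁵ s⁻²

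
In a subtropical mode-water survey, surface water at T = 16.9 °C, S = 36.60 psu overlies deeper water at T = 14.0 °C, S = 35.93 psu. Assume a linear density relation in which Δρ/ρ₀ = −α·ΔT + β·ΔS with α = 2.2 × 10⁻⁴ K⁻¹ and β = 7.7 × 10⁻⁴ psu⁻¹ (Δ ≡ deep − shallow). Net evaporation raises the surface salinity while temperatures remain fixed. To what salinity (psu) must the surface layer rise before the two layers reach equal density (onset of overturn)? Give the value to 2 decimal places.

36.76 psu

Neutral buoyancy requires −α(T_deep − T_surf) + β(S_deep − S_surf′) = 0.
S_surf′ = S_deep − (α/β)·ΔT = 35.93 − (2.2 × 10⁻⁴/7.7 × 10⁻⁴)·(-2.9) = 36.7586 psu.
Increase required: 36.7586 − 36.60 = 0.1586 psu.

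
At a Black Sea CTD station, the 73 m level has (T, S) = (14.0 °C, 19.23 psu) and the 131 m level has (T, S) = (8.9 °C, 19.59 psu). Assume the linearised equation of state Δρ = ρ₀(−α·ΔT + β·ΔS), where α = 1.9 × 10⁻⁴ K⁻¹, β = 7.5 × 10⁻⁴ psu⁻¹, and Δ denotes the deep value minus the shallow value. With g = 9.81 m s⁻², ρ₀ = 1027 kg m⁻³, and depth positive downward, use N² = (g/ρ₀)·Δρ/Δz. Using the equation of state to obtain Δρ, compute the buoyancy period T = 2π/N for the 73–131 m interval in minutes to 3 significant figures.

7.23 min

ΔT = -5.1 K, ΔS = +0.36 psu (deep − shallow).
Δρ/ρ₀ = −αΔT + βΔS = 9.69 × 10⁻⁴ + 2.70 × 10⁻⁴ = 1.239 × 10⁻³, so Δρ ≈ 1.272 kg m⁻³.
N² = (g/ρ₀)·Δρ/Δz = g·(Δρ/ρ₀)/Δz = 9.81 × 1.239 × 10⁻³ / 58 = 2.0956 × 10⁻⁴ s⁻².
N = √(2.0956 × 10⁻⁴) = 0.014476 rad s⁻¹ → T = 2π/N = 434.04 s = 7.2340 min ≈ 7.23 min.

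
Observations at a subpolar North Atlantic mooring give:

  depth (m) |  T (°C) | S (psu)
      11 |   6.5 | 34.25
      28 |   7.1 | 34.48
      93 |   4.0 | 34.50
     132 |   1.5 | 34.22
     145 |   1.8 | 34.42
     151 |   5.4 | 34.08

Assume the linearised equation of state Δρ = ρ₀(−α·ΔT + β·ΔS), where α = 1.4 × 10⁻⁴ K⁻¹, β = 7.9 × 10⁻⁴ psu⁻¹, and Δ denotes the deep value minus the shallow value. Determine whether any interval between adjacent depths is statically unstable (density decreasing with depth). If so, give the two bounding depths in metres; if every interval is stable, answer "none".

Evaluate Δρ/ρ₀ = −αΔT + βΔS across each adjacent pair:
  11–28 m: −αΔT+βΔS = −(1.4 × 10⁻⁴)(+0.6)+(7.9 × 10⁻⁴)(+0.23) = 9.8 × 10⁻⁵ → stable
  28–93 m: −αΔT+βΔS = −(1.4 × 10⁻⁴)(-3.1)+(7.9 × 10⁻⁴)(+0.02) = 4.5 × 10⁻⁴ → stable
  93–132 m: −αΔT+βΔS = −(1.4 × 10⁻⁴)(-2.5)+(7.9 × 10⁻⁴)(-0.28) = 1.3 × 10⁻⁴ → stable
  132–145 m: −αΔT+βΔS = −(1.4 × 10⁻⁴)(+0.3)+(7.9 × 10⁻⁴)(+0.20) = 1.2 × 10⁻⁴ → stable
  145–151 m: −αΔT+βΔS = −(1.4 × 10⁻⁴)(+3.6)+(7.9 × 10⁻⁴)(-0.34) = -7.7 × 10⁻⁴ → UNSTABLE
The 145–151 m interval has Δρ < 0: lighter water underlies denser water.

145–151 m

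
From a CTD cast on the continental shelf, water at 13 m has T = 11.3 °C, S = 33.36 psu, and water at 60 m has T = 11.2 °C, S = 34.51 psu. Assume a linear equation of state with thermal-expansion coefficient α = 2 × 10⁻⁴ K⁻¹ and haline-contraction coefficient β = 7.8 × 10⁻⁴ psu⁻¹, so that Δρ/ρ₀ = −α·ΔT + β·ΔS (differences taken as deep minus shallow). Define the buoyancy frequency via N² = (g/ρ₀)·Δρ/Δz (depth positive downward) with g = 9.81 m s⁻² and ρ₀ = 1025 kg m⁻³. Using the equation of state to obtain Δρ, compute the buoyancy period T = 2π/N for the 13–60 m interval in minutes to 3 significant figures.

ΔT = -0.1 K, ΔS = +1.15 psu (deep − shallow).
Δρ/ρ₀ = −αΔT + βΔS = 2.00 × 10⁻⁵ + 8.97 × 10⁻⁴ = 9.17 × 10⁻⁴, so Δρ ≈ 0.9399 kg m⁻³.
N² = (g/ρ₀)·Δρ/Δz = g·(Δρ/ρ₀)/Δz = 9.81 × 9.17 × 10⁻⁴ / 47 = 1.9140 × 10⁻⁴ s⁻².
N = √(1.9140 × 10⁻⁴) = 0.013835 rad s⁻¹ → T = 2π/N = 454.15 s = 7.5692 min ≈ 7.57 min.

7.57 min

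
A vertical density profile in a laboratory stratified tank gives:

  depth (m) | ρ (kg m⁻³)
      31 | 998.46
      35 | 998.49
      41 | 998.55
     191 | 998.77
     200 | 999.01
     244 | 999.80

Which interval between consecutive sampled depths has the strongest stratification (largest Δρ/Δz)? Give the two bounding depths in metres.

191–200 m

Compute the density gradient over each adjacent pair:
  31–35 m: Δρ/Δz = 0.03/4 = 7.5 × 10⁻³ kg m⁻⁴
  35–41 m: Δρ/Δz = 0.06/6 = 0.010 kg m⁻⁴
  41–191 m: Δρ/Δz = 0.22/150 = 1.5 × 10⁻³ kg m⁻⁴
  191–200 m: Δρ/Δz = 0.24/9 = 0.027 kg m⁻⁴
  200–244 m: Δρ/Δz = 0.79/44 = 0.018 kg m⁻⁴
The largest gradient is in the 191–200 m interval — the pycnocline.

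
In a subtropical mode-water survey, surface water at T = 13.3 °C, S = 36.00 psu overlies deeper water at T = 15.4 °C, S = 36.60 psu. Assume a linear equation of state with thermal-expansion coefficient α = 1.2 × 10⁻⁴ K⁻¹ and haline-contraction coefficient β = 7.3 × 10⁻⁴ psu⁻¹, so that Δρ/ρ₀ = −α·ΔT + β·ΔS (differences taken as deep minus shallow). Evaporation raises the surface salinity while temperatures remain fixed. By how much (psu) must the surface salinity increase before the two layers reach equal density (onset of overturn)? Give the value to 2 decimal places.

0.25 psu

Neutral buoyancy requires −α(T_deep − T_surf) + β(S_deep − S_surf′) = 0.
S_surf′ = S_deep − (α/β)·ΔT = 36.60 − (1.2 × 10⁻⁴/7.3 × 10⁻⁴)·(+2.1) = 36.2548 psu.
Increase required: 36.2548 − 36.00 = 0.2548 psu.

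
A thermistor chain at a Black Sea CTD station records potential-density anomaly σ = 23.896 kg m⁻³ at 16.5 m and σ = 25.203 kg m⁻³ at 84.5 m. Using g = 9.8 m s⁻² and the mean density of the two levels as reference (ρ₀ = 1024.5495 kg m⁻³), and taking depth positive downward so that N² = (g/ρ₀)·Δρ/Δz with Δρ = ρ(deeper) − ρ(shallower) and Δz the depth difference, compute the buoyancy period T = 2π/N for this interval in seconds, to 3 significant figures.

463 s

Δρ = 1025.203 − 1023.896 = 1.307 kg m⁻³ over Δz = 84.5 − 16.5 = 68 m.
N² = (9.8/1024.5495) × (1.307/68) = 1.8385 × 10⁻⁴ s⁻².
N = √(1.8385 × 10⁻⁴) = 0.013559 rad s⁻¹, so T = 2π/N = 463.40 s ≈ 463 s.
Since Δρ > 0 the layer is stably stratified.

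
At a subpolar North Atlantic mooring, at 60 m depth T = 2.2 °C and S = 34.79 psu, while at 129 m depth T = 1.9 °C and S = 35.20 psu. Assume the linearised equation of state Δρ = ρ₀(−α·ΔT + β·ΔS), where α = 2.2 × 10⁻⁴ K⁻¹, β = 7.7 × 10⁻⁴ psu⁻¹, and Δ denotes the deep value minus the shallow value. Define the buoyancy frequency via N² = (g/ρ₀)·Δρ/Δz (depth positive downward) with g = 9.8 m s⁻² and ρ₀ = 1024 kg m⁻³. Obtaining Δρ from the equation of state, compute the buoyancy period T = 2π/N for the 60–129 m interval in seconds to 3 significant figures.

853 s

ΔT = -0.3 K, ΔS = +0.41 psu (deep − shallow).
Δρ/ρ₀ = −αΔT + βΔS = 6.60 × 10⁻⁵ + 3.157 × 10⁻⁴ = 3.817 × 10⁻⁴, so Δρ ≈ 0.3909 kg m⁻³.
N² = (g/ρ₀)·Δρ/Δz = g·(Δρ/ρ₀)/Δz = 9.8 × 3.817 × 10⁻⁴ / 69 = 5.4212 × 10⁻⁵ s⁻².
N = √(5.4212 × 10⁻⁵) = 7.3629 × 10⁻³ rad s⁻¹ → T = 2π/N = 853.36 s ≈ 853 s.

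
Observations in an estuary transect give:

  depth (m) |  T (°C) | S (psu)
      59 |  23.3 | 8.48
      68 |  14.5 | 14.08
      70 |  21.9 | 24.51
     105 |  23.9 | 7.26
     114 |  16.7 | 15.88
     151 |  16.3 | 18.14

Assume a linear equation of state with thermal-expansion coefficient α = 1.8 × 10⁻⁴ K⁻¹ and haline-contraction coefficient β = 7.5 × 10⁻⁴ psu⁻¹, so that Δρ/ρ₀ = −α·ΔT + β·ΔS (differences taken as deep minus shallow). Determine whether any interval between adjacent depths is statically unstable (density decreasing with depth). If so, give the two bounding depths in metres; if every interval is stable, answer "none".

Evaluate Δρ/ρ₀ = −αΔT + βΔS across each adjacent pair:
  59–68 m: −αΔT+βΔS = −(1.8 × 10⁻⁴)(-8.8)+(7.5 × 10⁻⁴)(+5.60) = 5.8 × 10⁻³ → stable
  68–70 m: −αΔT+βΔS = −(1.8 × 10⁻⁴)(+7.4)+(7.5 × 10⁻⁴)(+10.43) = 6.5 × 10⁻³ → stable
  70–105 m: −αΔT+βΔS = −(1.8 × 10⁻⁴)(+2.0)+(7.5 × 10⁻⁴)(-17.25) = -0.013 → UNSTABLE
  105–114 m: −αΔT+βΔS = −(1.8 × 10⁻⁴)(-7.2)+(7.5 × 10⁻⁴)(+8.62) = 7.8 × 10⁻³ → stable
  114–151 m: −αΔT+βΔS = −(1.8 × 10⁻⁴)(-0.4)+(7.5 × 10⁻⁴)(+2.26) = 1.8 × 10⁻³ → stable
The 70–105 m interval has Δρ < 0: lighter water underlies denser water.

70–105 m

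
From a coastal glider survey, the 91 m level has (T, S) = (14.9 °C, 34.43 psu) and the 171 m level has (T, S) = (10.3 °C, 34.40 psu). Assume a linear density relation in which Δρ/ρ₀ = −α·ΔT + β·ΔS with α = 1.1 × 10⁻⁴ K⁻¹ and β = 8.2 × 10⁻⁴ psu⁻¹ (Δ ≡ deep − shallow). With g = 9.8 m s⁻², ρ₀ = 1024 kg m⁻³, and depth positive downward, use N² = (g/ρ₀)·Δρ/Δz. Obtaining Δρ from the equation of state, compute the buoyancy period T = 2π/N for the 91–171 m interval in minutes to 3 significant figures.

13.6 min

ΔT = -4.6 K, ΔS = -0.03 psu (deep − shallow).
Δρ/ρ₀ = −αΔT + βΔS = 5.06 × 10⁻⁴ − 2.46 × 10⁻⁵ = 4.814 × 10⁻⁴, so Δρ ≈ 0.4930 kg m⁻³.
N² = (g/ρ₀)·Δρ/Δz = g·(Δρ/ρ₀)/Δz = 9.8 × 4.814 × 10⁻⁴ / 80 = 5.8971 × 10⁻⁵ s⁻².
N = √(5.8971 × 10⁻⁵) = 7.6793 × 10⁻³ rad s⁻¹ → T = 2π/N = 818.20 s = 13.637 min ≈ 13.6 min.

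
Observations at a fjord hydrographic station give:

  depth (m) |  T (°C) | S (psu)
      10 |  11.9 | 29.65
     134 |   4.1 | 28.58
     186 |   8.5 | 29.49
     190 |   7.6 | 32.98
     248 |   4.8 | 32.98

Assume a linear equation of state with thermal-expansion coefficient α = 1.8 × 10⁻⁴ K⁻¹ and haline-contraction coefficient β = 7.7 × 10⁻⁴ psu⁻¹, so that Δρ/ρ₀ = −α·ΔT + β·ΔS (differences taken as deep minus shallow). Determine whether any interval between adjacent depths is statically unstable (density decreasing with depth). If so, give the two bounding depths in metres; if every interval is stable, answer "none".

134–186 m

Evaluate Δρ/ρ₀ = −αΔT + βΔS across each adjacent pair:
  10–134 m: −αΔT+βΔS = −(1.8 × 10⁻⁴)(-7.8)+(7.7 × 10⁻⁴)(-1.07) = 5.8 × 10⁻⁴ → stable
  134–186 m: −αΔT+βΔS = −(1.8 × 10⁻⁴)(+4.4)+(7.7 × 10⁻⁴)(+0.91) = -9.1 × 10⁻⁵ → UNSTABLE
  186–190 m: −αΔT+βΔS = −(1.8 × 10⁻⁴)(-0.9)+(7.7 × 10⁻⁴)(+3.49) = 2.8 × 10⁻³ → stable
  190–248 m: −αΔT+βΔS = −(1.8 × 10⁻⁴)(-2.8)+(7.7 × 10⁻⁴)(+0.00) = 5.0 × 10⁻⁴ → stable
The 134–186 m interval has Δρ < 0: lighter water underlies denser water.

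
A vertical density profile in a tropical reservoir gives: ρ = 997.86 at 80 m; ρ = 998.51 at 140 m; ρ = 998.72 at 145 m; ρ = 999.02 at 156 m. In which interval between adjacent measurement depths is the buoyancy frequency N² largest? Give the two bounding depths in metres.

140–145 m

Compute the density gradient over each adjacent pair:
  80–140 m: Δρ/Δz = 0.65/60 = 0.011 kg m⁻⁴
  140–145 m: Δρ/Δz = 0.21/5 = 0.042 kg m⁻⁴
  145–156 m: Δρ/Δz = 0.30/11 = 0.027 kg m⁻⁴
The largest gradient is in the 140–145 m interval — the pycnocline.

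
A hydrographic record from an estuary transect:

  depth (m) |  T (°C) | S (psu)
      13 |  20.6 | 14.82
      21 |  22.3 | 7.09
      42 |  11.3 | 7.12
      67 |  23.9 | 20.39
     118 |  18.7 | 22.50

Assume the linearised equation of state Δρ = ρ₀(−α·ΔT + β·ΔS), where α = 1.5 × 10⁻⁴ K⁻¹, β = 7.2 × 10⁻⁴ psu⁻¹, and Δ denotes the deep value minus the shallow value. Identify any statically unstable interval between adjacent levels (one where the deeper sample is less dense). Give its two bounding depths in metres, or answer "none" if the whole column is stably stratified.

13–21 m

Evaluate Δρ/ρ₀ = −αΔT + βΔS across each adjacent pair:
  13–21 m: −αΔT+βΔS = −(1.5 × 10⁻⁴)(+1.7)+(7.2 × 10⁻⁴)(-7.73) = -5.8 × 10⁻³ → UNSTABLE
  21–42 m: −αΔT+βΔS = −(1.5 × 10⁻⁴)(-11.0)+(7.2 × 10⁻⁴)(+0.03) = 1.7 × 10⁻³ → stable
  42–67 m: −αΔT+βΔS = −(1.5 × 10⁻⁴)(+12.6)+(7.2 × 10⁻⁴)(+13.27) = 7.7 × 10⁻³ → stable
  67–118 m: −αΔT+βΔS = −(1.5 × 10⁻⁴)(-5.2)+(7.2 × 10⁻⁴)(+2.11) = 2.3 × 10⁻³ → stable
The 13–21 m interval has Δρ < 0: lighter water underlies denser water.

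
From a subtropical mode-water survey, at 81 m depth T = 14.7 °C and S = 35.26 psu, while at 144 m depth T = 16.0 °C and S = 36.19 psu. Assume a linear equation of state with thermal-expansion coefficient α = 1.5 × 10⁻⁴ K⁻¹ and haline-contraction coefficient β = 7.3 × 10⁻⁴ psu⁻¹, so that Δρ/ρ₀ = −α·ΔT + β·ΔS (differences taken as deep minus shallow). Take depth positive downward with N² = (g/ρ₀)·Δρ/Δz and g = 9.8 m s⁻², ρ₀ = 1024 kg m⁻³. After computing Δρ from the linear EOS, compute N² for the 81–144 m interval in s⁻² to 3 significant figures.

7.53 × 10⁻⁵ s⁻²

ΔT = +1.3 K, ΔS = +0.93 psu (deep − shallow).
Δρ/ρ₀ = −αΔT + βΔS = -1.95 × 10⁻⁴ + 6.789 × 10⁻⁴ = 4.839 × 10⁻⁴, so Δρ ≈ 0.4955 kg m⁻³.
N² = (g/ρ₀)·Δρ/Δz = g·(Δρ/ρ₀)/Δz = 9.8 × 4.839 × 10⁻⁴ / 63 = 7.5273 × 10⁻⁵ s⁻² ≈ 7.53 × 10⁻⁵ s⁻².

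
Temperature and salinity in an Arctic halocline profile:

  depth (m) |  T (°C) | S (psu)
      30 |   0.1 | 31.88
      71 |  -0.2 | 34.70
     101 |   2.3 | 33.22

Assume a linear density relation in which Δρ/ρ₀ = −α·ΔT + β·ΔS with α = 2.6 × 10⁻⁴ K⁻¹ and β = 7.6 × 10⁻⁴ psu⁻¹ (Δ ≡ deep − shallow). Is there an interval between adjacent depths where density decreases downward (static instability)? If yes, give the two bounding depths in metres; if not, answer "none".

Evaluate Δρ/ρ₀ = −αΔT + βΔS across each adjacent pair:
  30–71 m: −αΔT+βΔS = −(2.6 × 10⁻⁴)(-0.3)+(7.6 × 10⁻⁴)(+2.82) = 2.2 × 10⁻³ → stable
  71–101 m: −αΔT+βΔS = −(2.6 × 10⁻⁴)(+2.5)+(7.6 × 10⁻⁴)(-1.48) = -1.8 × 10⁻³ → UNSTABLE
The 71–101 m interval has Δρ < 0: lighter water underlies denser water.

71–101 m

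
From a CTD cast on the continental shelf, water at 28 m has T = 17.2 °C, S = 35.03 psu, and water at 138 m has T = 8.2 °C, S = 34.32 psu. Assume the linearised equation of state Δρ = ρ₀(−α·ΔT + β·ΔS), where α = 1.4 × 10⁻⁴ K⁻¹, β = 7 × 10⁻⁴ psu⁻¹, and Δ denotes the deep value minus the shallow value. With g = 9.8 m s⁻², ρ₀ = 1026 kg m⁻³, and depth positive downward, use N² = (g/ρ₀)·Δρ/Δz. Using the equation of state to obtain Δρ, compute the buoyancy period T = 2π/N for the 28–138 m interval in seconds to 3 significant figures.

ΔT = -9.0 K, ΔS = -0.71 psu (deep − shallow).
Δρ/ρ₀ = −αΔT + βΔS = 1.26 × 10⁻³ − 4.97 × 10⁻⁴ = 7.63 × 10⁻⁴, so Δρ ≈ 0.7828 kg m⁻³.
N² = (g/ρ₀)·Δρ/Δz = g·(Δρ/ρ₀)/Δz = 9.8 × 7.63 × 10⁻⁴ / 110 = 6.7976 × 10⁻⁵ s⁻².
N = √(6.7976 × 10⁻⁵) = 8.2448 × 10⁻³ rad s⁻¹ → T = 2π/N = 762.08 s ≈ 762 s.

762 s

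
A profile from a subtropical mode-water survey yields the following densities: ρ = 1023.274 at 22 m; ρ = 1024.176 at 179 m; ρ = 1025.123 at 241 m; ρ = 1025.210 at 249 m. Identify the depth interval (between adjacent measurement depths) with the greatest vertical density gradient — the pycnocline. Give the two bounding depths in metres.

Compute the density gradient over each adjacent pair:
  22–179 m: Δρ/Δz = 0.902/157 = 5.7 × 10⁻³ kg m⁻⁴
  179–241 m: Δρ/Δz = 0.947/62 = 0.015 kg m⁻⁴
  241–249 m: Δρ/Δz = 0.087/8 = 0.011 kg m⁻⁴
The largest gradient is in the 179–241 m interval — the pycnocline.

179–241 m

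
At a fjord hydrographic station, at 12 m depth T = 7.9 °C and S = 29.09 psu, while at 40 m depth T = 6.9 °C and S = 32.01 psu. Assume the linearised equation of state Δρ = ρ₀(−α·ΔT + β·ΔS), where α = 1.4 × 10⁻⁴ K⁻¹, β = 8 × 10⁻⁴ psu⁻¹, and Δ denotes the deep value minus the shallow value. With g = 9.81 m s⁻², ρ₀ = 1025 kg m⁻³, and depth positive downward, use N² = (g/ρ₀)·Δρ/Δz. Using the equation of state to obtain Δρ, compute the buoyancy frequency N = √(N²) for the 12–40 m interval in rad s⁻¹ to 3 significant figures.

0.0295 rad s⁻¹

ΔT = -1.0 K, ΔS = +2.92 psu (deep − shallow).
Δρ/ρ₀ = −αΔT + βΔS = 1.40 × 10⁻⁴ + 2.336 × 10⁻³ = 2.476 × 10⁻³, so Δρ ≈ 2.538 kg m⁻³.
N² = (g/ρ₀)·Δρ/Δz = g·(Δρ/ρ₀)/Δz = 9.81 × 2.476 × 10⁻³ / 28 = 8.6748 × 10⁻⁴ s⁻².
N = √(8.6748 × 10⁻⁴) = 0.029453 rad s⁻¹ ≈ 0.0295 rad s⁻¹.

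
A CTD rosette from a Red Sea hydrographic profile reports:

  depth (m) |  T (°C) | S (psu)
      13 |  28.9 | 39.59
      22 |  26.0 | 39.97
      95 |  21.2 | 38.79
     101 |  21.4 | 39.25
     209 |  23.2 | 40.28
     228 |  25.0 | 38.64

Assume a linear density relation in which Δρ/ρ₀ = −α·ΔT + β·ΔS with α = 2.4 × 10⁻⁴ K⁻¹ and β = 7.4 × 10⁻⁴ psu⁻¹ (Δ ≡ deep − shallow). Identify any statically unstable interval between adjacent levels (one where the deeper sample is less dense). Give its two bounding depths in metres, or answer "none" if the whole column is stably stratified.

209–228 m

Evaluate Δρ/ρ₀ = −αΔT + βΔS across each adjacent pair:
  13–22 m: −αΔT+βΔS = −(2.4 × 10⁻⁴)(-2.9)+(7.4 × 10⁻⁴)(+0.38) = 9.8 × 10⁻⁴ → stable
  22–95 m: −αΔT+βΔS = −(2.4 × 10⁻⁴)(-4.8)+(7.4 × 10⁻⁴)(-1.18) = 2.8 × 10⁻⁴ → stable
  95–101 m: −αΔT+βΔS = −(2.4 × 10⁻⁴)(+0.2)+(7.4 × 10⁻⁴)(+0.46) = 2.9 × 10⁻⁴ → stable
  101–209 m: −αΔT+βΔS = −(2.4 × 10⁻⁴)(+1.8)+(7.4 × 10⁻⁴)(+1.03) = 3.3 × 10⁻⁴ → stable
  209–228 m: −αΔT+βΔS = −(2.4 × 10⁻⁴)(+1.8)+(7.4 × 10⁻⁴)(-1.64) = -1.6 × 10⁻³ → UNSTABLE
The 209–228 m interval has Δρ < 0: lighter water underlies denser water.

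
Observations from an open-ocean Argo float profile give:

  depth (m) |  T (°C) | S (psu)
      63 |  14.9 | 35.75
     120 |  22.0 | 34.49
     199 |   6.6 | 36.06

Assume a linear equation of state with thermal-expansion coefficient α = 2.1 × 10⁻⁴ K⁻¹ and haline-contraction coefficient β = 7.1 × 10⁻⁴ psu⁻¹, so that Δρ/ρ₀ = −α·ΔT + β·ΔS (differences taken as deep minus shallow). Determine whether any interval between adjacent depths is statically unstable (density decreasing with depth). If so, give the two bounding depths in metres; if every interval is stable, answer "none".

Evaluate Δρ/ρ₀ = −αΔT + βΔS across each adjacent pair:
  63–120 m: −αΔT+βΔS = −(2.1 × 10⁻⁴)(+7.1)+(7.1 × 10⁻⁴)(-1.26) = -2.4 × 10⁻³ → UNSTABLE
  120–199 m: −αΔT+βΔS = −(2.1 × 10⁻⁴)(-15.4)+(7.1 × 10⁻⁴)(+1.57) = 4.3 × 10⁻³ → stable
The 63–120 m interval has Δρ < 0: lighter water underlies denser water.

63–120 m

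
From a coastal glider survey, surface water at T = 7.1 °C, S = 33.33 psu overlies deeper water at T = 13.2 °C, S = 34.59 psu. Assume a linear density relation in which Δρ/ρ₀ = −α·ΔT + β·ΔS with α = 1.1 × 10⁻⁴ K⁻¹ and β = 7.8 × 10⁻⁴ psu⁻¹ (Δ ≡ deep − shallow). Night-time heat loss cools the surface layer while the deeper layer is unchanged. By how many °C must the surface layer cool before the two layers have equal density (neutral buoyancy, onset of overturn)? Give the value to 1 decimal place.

2.8 °C

Neutral buoyancy requires Δρ = 0, i.e. −α(T_deep − T_surf′) + β(S_deep − S_surf) = 0.
T_surf′ = T_deep − (β/α)·ΔS = 13.2 − (7.8 × 10⁻⁴/1.1 × 10⁻⁴)·(+1.26) = 4.265 °C.
Cooling required: 7.1 − (4.265) = 2.835 °C.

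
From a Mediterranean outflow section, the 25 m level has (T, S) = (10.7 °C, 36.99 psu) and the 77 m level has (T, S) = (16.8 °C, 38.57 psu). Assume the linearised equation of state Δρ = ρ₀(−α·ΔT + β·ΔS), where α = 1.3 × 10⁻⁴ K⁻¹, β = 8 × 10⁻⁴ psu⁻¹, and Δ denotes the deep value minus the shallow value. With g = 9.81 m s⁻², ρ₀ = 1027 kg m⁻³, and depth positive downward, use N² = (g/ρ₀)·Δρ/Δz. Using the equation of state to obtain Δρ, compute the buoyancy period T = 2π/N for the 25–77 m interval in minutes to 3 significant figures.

ΔT = +6.1 K, ΔS = +1.58 psu (deep − shallow).
Δρ/ρ₀ = −αΔT + βΔS = -7.93 × 10⁻⁴ + 1.264 × 10⁻³ = 4.71 × 10⁻⁴, so Δρ ≈ 0.4837 kg m⁻³.
N² = (g/ρ₀)·Δρ/Δz = g·(Δρ/ρ₀)/Δz = 9.81 × 4.71 × 10⁻⁴ / 52 = 8.8856 × 10⁻⁵ s⁻².
N = √(8.8856 × 10⁻⁵) = 9.4263 × 10⁻³ rad s⁻¹ → T = 2π/N = 666.56 s = 11.109 min ≈ 11.1 min.

11.1 min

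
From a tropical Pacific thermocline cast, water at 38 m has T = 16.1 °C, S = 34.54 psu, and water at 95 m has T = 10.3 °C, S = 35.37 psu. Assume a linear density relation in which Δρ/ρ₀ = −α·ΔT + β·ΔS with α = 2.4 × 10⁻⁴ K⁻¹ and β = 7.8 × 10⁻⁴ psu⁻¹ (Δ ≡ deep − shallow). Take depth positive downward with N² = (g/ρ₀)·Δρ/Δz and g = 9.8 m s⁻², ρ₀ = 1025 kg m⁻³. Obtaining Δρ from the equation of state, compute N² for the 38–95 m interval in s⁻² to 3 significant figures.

ΔT = -5.8 K, ΔS = +0.83 psu (deep − shallow).
Δρ/ρ₀ = −αΔT + βΔS = 1.392 × 10⁻³ + 6.474 × 10⁻⁴ = 2.0394 × 10⁻³, so Δρ ≈ 2.090 kg m⁻³.
N² = (g/ρ₀)·Δρ/Δz = g·(Δρ/ρ₀)/Δz = 9.8 × 2.0394 × 10⁻³ / 57 = 3.5063 × 10⁻⁴ s⁻² ≈ 3.51 × 10⁻⁴ s⁻².

3.51 × 10⁻⁴ s⁻²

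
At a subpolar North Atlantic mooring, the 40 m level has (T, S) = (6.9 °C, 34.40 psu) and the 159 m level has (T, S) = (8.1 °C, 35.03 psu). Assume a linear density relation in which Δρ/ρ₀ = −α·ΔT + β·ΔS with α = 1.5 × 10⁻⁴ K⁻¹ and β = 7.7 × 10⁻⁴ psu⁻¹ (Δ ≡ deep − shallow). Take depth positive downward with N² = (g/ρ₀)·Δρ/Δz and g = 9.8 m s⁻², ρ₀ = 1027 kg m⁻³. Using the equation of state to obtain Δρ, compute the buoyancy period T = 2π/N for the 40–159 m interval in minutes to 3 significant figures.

20.9 min

ΔT = +1.2 K, ΔS = +0.63 psu (deep − shallow).
Δρ/ρ₀ = −αΔT + βΔS = -1.80 × 10⁻⁴ + 4.851 × 10⁻⁴ = 3.051 × 10⁻⁴, so Δρ ≈ 0.3133 kg m⁻³.
N² = (g/ρ₀)·Δρ/Δz = g·(Δρ/ρ₀)/Δz = 9.8 × 3.051 × 10⁻⁴ / 119 = 2.5126 × 10⁻⁵ s⁻².
N = √(2.5126 × 10⁻⁵) = 5.0126 × 10⁻³ rad s⁻¹ → T = 2π/N = 1.2535 × 10³ s = 20.892 min ≈ 20.9 min.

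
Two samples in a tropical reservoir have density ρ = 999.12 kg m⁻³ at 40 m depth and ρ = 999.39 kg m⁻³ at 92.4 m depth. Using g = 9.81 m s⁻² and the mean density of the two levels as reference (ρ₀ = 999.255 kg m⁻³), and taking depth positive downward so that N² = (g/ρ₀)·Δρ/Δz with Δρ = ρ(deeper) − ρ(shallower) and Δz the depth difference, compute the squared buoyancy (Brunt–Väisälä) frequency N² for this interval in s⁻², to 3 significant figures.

5.06 × 10⁻⁵ s⁻²

Δρ = 999.39 − 999.12 = 0.27 kg m⁻³ over Δz = 92.4 − 40 = 52.4 m.
N² = (9.81/999.255) × (0.27/52.4) = 5.0585 × 10⁻⁵ s⁻² ≈ 5.06 × 10⁻⁵ s⁻².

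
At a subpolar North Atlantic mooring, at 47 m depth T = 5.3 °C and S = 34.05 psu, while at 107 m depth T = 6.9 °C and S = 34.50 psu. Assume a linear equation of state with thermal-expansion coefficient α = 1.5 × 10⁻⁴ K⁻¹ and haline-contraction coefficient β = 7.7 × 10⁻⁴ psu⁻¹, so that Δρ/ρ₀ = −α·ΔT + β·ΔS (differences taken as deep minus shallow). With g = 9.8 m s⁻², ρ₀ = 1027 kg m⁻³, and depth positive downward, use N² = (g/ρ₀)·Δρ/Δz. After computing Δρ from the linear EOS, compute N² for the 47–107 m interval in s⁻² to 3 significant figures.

ΔT = +1.6 K, ΔS = +0.45 psu (deep − shallow).
Δρ/ρ₀ = −αΔT + βΔS = -2.40 × 10⁻⁴ + 3.465 × 10⁻⁴ = 1.065 × 10⁻⁴, so Δρ ≈ 0.1094 kg m⁻³.
N² = (g/ρ₀)·Δρ/Δz = g·(Δρ/ρ₀)/Δz = 9.8 × 1.065 × 10⁻⁴ / 60 = 1.7395 × 10⁻⁵ s⁻² ≈ 1.74 × 10⁻⁵ s⁻².

1.74 × 10⁻⁵ s⁻²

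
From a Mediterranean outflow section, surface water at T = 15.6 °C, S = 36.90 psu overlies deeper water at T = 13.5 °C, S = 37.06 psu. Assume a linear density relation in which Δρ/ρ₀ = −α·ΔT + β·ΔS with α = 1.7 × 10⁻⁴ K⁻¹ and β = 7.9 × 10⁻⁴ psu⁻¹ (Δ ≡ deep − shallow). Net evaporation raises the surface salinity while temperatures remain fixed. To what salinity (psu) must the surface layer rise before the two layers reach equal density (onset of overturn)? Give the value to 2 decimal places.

Neutral buoyancy requires −α(T_deep − T_surf) + β(S_deep − S_surf′) = 0.
S_surf′ = S_deep − (α/β)·ΔT = 37.06 − (1.7 × 10⁻⁴/7.9 × 10⁻⁴)·(-2.1) = 37.5119 psu.
Increase required: 37.5119 − 36.90 = 0.6119 psu.

37.51 psu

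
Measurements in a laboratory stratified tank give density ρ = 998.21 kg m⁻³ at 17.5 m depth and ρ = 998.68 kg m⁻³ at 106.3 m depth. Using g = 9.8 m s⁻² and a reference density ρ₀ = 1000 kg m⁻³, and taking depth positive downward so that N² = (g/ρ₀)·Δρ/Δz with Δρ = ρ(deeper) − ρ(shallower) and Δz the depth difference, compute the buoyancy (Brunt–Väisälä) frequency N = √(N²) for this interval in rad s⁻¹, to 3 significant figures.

7.20 × 10⁻³ rad s⁻¹

Δρ = 998.68 − 998.21 = 0.47 kg m⁻³ over Δz = 106.3 − 17.5 = 88.8 m.
N² = (9.8/1000) × (0.47/88.8) = 5.1869 × 10⁻⁵ s⁻².
N = √(5.1869 × 10⁻⁵) = 7.2020 × 10⁻³ rad s⁻¹ ≈ 7.20 × 10⁻³ rad s⁻¹.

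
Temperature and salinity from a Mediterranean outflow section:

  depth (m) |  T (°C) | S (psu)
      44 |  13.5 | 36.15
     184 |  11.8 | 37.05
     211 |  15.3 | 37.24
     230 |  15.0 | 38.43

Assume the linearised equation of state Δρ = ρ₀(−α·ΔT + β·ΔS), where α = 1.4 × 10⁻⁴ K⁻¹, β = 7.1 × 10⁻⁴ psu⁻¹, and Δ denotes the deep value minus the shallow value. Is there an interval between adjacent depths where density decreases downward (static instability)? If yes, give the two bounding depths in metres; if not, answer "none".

Evaluate Δρ/ρ₀ = −αΔT + βΔS across each adjacent pair:
  44–184 m: −αΔT+βΔS = −(1.4 × 10⁻⁴)(-1.7)+(7.1 × 10⁻⁴)(+0.90) = 8.8 × 10⁻⁴ → stable
  184–211 m: −αΔT+βΔS = −(1.4 × 10⁻⁴)(+3.5)+(7.1 × 10⁻⁴)(+0.19) = -3.6 × 10⁻⁴ → UNSTABLE
  211–230 m: −αΔT+βΔS = −(1.4 × 10⁻⁴)(-0.3)+(7.1 × 10⁻⁴)(+1.19) = 8.9 × 10⁻⁴ → stable
The 184–211 m interval has Δρ < 0: lighter water underlies denser water.

184–211 m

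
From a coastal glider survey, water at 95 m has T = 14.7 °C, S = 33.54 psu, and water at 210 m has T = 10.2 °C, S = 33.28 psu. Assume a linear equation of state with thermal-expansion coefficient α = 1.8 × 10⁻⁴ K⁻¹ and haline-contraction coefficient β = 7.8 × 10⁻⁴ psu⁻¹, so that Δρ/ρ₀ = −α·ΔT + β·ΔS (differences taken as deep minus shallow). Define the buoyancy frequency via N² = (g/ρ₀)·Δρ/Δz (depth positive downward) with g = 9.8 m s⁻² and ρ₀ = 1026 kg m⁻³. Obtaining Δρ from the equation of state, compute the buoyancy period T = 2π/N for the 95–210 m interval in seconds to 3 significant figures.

ΔT = -4.5 K, ΔS = -0.26 psu (deep − shallow).
Δρ/ρ₀ = −αΔT + βΔS = 8.10 × 10⁻⁴ − 2.028 × 10⁻⁴ = 6.072 × 10⁻⁴, so Δρ ≈ 0.6230 kg m⁻³.
N² = (g/ρ₀)·Δρ/Δz = g·(Δρ/ρ₀)/Δz = 9.8 × 6.072 × 10⁻⁴ / 115 = 5.1744 × 10⁻⁵ s⁻².
N = √(5.1744 × 10⁻⁵) = 7.1933 × 10⁻³ rad s⁻¹ → T = 2π/N = 873.48 s ≈ 873 s.

873 s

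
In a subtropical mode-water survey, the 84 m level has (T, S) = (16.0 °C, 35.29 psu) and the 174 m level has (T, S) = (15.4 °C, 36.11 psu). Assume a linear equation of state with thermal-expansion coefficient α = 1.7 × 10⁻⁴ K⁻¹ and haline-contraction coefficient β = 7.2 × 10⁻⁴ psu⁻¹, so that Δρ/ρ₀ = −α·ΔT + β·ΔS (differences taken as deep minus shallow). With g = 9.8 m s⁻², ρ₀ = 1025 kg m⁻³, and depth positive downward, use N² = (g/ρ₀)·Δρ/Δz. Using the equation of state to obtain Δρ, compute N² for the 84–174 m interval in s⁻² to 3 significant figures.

7.54 × 10⁻⁵ s⁻²

ΔT = -0.6 K, ΔS = +0.82 psu (deep − shallow).
Δρ/ρ₀ = −αΔT + βΔS = 1.02 × 10⁻⁴ + 5.904 × 10⁻⁴ = 6.924 × 10⁻⁴, so Δρ ≈ 0.7097 kg m⁻³.
N² = (g/ρ₀)·Δρ/Δz = g·(Δρ/ρ₀)/Δz = 9.8 × 6.924 × 10⁻⁴ / 90 = 7.5395 × 10⁻⁵ s⁻² ≈ 7.54 × 10⁻⁵ s⁻².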